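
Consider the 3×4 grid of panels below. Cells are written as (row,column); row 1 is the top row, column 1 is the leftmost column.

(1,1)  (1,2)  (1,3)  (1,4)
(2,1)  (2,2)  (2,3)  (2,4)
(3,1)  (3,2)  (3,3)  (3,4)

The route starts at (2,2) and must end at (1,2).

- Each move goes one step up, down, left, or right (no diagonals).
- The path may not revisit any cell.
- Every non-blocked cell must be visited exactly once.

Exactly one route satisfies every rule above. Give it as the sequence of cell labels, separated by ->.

Need to visit all 12 open cells exactly once, starting at (2,2) and ending at (1,2).
Cell (1,1) has only two open neighbours ((2,1) and (1,2)), so the path must pass straight through it: one of those is the cell it's entered from and the other is where it exits.
Route from (2,2): right 1 to (2,3), up 1 to (1,3), right 1 to (1,4), down 2 to (3,4), left 3 to (3,1), up 2 to (1,1), right 1 to (1,2) — 11 moves in all.
Check: all 12 open cells covered.

(2,2) -> (2,3) -> (1,3) -> (1,4) -> (2,4) -> (3,4) -> (3,3) -> (3,2) -> (3,1) -> (2,1) -> (1,1) -> (1,2)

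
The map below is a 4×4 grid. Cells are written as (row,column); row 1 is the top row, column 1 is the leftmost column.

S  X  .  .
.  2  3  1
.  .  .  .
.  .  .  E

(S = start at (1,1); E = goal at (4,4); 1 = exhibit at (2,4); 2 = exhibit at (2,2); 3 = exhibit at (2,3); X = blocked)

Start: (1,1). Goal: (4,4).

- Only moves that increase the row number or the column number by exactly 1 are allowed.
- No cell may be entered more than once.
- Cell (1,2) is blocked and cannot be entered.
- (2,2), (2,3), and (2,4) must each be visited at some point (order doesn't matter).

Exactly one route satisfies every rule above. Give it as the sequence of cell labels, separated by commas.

(1,1), (2,1), (2,2), (2,3), (2,4), (3,4), (4,4)

Moves only go right or down, so the column and row indices never decrease.
Route from (1,1): down to (2,1), 3× right (reaching (2,4)), 2× down (reaching (4,4)) — 6 moves in all.
Check: all required cells visited.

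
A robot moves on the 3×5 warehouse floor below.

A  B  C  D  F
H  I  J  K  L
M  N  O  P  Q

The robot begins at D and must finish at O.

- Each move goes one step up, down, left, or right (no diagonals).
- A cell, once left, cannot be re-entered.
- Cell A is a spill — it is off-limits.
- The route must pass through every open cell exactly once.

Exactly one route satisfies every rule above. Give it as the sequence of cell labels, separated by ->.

D -> F -> L -> Q -> P -> K -> J -> C -> B -> I -> H -> M -> N -> O

Need to visit all 14 open cells exactly once, starting at D and ending at O.
Cell B has only two open neighbours (I and C), so the path must pass straight through it: one of those is the cell it's entered from and the other is where it exits.
Route from D: right to F, 2× down (reaching Q), left to P, up to K, left to J, up to C, left to B, down to I, left to H, down to M, 2× right (reaching O) — 13 moves in all.
Check: all 14 open cells covered.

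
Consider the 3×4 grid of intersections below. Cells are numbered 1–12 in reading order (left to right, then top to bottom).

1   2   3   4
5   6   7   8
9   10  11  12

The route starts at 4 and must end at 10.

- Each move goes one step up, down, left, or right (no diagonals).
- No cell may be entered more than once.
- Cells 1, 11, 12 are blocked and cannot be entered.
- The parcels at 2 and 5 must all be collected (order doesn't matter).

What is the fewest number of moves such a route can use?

Any route passes through 2 and 5 in some order between 4 and 10. Summing Manhattan distances along each leg and taking the cheapest ordering (4 → 2 → 5 → 10) gives a lower bound of 2 + 2 + 2 = 6 moves.
A route of 6 moves achieves this: 4 → 3 → 2 → 6 → 5 → 9 → 10.
Since 6 matches the lower bound, it is optimal.

6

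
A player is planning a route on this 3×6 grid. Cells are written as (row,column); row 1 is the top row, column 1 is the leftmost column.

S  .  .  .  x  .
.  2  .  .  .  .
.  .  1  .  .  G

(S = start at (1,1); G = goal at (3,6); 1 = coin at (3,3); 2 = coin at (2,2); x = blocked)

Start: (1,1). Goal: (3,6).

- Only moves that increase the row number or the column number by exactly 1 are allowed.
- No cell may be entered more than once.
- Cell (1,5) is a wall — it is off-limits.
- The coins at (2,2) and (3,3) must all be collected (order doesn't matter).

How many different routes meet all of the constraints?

A right/down-only route from (1,1) to (3,6) makes exactly 2 down-moves and 5 right-moves in some order.
With no other constraints that would be C(7,2) = 21 routes.
A monotone route can only reach the required cells in the order (2,2), (3,3), so split there and multiply the segment counts (each segment already excludes blocked cells): (1,1)→(2,2): 2; (2,2)→(3,3): 2; (3,3)→(3,6): 1; product = 4.
That gives 4 routes.

4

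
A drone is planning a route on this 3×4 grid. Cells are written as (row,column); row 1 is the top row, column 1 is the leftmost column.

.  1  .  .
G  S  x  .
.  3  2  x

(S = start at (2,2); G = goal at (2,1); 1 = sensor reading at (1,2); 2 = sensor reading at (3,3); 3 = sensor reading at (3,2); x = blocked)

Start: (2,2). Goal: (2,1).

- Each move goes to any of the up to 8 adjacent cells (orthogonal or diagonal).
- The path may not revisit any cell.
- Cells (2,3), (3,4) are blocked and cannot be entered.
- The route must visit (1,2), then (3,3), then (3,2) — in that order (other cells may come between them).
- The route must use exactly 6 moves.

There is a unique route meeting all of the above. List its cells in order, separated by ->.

(2,2) -> (1,2) -> (1,3) -> (2,4) -> (3,3) -> (3,2) -> (2,1)

The waypoints must appear in the order (1,2), (3,3), (3,2), with no cell reused.
Route from (2,2): up 1 to (1,2), right 1 to (1,3), down-right 1 to (2,4), down-left 1 to (3,3), left 1 to (3,2), up-left 1 to (2,1) — 6 moves in all.
Check: order respected (1 at step 1, 2 at step 4, 3 at step 5); 6 moves as required.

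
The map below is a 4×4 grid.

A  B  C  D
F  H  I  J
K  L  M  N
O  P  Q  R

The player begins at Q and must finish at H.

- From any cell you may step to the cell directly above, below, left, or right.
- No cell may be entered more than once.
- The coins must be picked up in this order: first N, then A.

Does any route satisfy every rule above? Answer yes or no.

One route that works: Q → M → N → J → D → C → B → A → F → H.

yes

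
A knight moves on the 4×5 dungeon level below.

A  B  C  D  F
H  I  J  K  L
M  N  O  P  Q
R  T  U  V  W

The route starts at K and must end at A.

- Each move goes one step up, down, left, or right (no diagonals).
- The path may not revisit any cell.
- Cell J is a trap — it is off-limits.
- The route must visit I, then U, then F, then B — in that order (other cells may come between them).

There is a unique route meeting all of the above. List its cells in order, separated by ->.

K -> P -> O -> N -> I -> H -> M -> R -> T -> U -> V -> W -> Q -> L -> F -> D -> C -> B -> A

The waypoints must appear in the order I, U, F, B, with no cell reused.
Route from K: down to P, 2× left (reaching N), up to I, left to H, 2× down (reaching R), 4× right (reaching W), 3× up (reaching F), 4× left (reaching A) — 18 moves in all.
Check: order respected (I at step 4, U at step 9, F at step 14, B at step 17).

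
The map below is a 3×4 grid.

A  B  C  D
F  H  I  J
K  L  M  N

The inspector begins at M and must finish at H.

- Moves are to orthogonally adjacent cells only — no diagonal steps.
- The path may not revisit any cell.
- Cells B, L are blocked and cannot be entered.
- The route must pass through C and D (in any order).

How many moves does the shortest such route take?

6

Any route passes through C and D in some order between M and H. Summing Manhattan distances along each leg and taking the cheapest ordering (M → C → D → H) gives a lower bound of 2 + 1 + 3 = 6 moves.
A route of 6 moves achieves this: M → N → J → D → C → I → H.
Since 6 matches the lower bound, it is optimal.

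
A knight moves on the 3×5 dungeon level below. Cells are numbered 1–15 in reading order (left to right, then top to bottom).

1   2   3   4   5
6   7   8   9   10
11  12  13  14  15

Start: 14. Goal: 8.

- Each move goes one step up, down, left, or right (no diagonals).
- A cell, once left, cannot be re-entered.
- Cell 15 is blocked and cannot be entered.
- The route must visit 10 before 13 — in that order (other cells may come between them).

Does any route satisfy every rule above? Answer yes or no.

yes

One route that works: 14 → 9 → 10 → 5 → 4 → 3 → 2 → 7 → 12 → 13 → 8.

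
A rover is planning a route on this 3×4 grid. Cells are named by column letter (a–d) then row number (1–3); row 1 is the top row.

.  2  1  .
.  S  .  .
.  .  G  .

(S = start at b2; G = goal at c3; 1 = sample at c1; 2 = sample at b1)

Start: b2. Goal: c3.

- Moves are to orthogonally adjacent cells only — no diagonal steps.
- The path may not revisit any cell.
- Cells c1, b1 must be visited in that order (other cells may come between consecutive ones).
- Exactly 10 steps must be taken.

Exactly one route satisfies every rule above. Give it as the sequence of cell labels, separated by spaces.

b2 c2 d2 d1 c1 b1 a1 a2 a3 b3 c3

The waypoints must appear in the order c1, b1, with no cell reused.
Route from b2: right 2 to d2, up 1 to d1, left 3 to a1, down 2 to a3, right 2 to c3 — 10 moves in all.
Check: order respected (1 at step 4, 2 at step 5); 10 moves as required.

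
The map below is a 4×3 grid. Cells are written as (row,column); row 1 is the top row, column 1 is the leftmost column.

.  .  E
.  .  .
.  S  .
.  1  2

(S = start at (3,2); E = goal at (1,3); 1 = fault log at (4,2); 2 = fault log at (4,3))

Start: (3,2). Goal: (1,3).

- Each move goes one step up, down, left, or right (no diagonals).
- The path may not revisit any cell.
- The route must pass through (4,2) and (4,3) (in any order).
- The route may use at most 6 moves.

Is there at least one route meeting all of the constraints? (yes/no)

One route that works: (3,2) → (4,2) → (4,3) → (3,3) → (2,3) → (1,3).

yes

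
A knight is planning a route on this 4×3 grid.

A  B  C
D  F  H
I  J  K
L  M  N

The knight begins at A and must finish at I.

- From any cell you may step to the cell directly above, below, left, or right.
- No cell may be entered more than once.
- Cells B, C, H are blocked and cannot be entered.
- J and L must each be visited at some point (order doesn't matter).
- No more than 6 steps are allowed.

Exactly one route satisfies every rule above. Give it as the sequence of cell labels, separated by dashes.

The budget equals the shortest possible length, so every move has to be on a shortest route through the required cells.
Route from A: down to D, right to F, 2× down (reaching M), left to L, up to I — 6 moves in all.
Check: all required cells visited; 6 ≤ 6 moves.

A - D - F - J - M - L - I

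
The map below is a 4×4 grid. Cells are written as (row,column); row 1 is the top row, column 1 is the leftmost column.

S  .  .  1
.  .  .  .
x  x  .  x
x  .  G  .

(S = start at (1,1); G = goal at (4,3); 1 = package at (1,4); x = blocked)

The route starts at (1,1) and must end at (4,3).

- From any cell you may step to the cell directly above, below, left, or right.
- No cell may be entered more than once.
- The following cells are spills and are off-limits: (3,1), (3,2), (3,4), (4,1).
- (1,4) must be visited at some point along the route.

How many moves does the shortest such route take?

Any route passes through (1,4) somewhere between (1,1) and (4,3). Summing Manhattan distances along the two legs ((1,1) → (1,4) → (4,3)) gives a lower bound of 3 + 4 = 7 moves.
A route of 7 moves achieves this: (1,1) → (1,2) → (1,3) → (1,4) → (2,4) → (2,3) → (3,3) → (4,3).
Since 7 matches the lower bound, it is optimal.

7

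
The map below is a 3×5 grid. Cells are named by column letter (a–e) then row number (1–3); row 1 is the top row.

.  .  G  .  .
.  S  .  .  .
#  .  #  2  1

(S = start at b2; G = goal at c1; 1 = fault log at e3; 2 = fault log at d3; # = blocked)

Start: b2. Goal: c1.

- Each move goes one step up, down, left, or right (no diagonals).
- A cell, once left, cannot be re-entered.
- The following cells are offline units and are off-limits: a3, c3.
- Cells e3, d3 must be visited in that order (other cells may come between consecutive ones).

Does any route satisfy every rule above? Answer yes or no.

no

Ignoring the required order, 1 revisit-free route from b2 to c1 passes through all of e3 and d3; the waypoint orders that occur are d3 → e3 (1) — never e3 → d3.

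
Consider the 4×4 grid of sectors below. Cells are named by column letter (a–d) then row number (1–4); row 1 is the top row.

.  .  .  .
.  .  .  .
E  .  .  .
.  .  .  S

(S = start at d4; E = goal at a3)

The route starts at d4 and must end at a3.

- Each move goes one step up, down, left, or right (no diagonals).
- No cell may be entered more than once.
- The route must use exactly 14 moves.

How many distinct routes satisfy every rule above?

Need simple routes of exactly 14 moves from d4 to a3 (Manhattan distance 4, so 5 moves are spent on a detour and 5 undoing it).
Branch systematically from the start, pruning whenever the remaining move budget drops below the Manhattan distance to a3 or differs from it in parity. Grouping the completions by first move — via d3: 8; via c4: 5 — and summing: 8 + 5 = 13.
That gives 13 routes.

13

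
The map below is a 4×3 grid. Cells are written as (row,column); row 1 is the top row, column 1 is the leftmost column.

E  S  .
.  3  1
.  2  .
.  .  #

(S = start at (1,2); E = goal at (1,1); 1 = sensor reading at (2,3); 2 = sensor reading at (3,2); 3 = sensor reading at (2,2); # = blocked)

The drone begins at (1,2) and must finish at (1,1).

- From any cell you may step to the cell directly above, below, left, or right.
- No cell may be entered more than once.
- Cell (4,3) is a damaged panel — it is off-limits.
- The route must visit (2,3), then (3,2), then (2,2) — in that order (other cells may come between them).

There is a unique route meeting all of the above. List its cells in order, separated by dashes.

(1,2) - (1,3) - (2,3) - (3,3) - (3,2) - (2,2) - (2,1) - (1,1)

The waypoints must appear in the order (2,3), (3,2), (2,2), with no cell reused.
Route from (1,2): right 1 to (1,3), down 2 to (3,3), left 1 to (3,2), up 1 to (2,2), left 1 to (2,1), up 1 to (1,1) — 7 moves in all.
Check: order respected (1 at step 2, 2 at step 4, 3 at step 5).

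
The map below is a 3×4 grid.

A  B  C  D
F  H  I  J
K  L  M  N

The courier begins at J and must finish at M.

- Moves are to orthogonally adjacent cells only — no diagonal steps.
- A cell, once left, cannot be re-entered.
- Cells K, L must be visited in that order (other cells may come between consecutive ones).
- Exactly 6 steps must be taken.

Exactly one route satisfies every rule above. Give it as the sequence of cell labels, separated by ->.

J -> I -> H -> F -> K -> L -> M

The waypoints must appear in the order K, L, with no cell reused.
Route from J: left 3 to F, down 1 to K, right 2 to M — 6 moves in all.
Check: order respected (K at step 4, L at step 5); 6 moves as required.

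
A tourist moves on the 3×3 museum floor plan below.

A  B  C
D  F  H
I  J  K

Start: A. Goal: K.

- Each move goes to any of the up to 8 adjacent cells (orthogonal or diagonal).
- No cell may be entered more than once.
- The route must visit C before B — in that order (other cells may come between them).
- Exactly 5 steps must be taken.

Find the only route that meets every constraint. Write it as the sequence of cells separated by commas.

The waypoints must appear in the order C, B, with no cell reused.
Route from A: down-right to F, up-right to C, left to B, down-right to H, down to K — 5 moves in all.
Check: order respected (C at step 2, B at step 3); 5 moves as required.

A, F, C, B, H, K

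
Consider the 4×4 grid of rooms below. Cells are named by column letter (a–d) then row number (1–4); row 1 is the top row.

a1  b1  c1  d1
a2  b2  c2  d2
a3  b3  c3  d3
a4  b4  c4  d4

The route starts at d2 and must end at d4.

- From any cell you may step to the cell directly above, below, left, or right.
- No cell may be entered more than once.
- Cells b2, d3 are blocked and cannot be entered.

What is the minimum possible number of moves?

4

The Manhattan distance from d2 to d4 is |2−4| + |4−4| = 2, so at least 2 moves are needed.
That bound ignores the blocked cells. Measuring each leg by the fewest moves that actually steer around them (d2→d4: 4) raises the lower bound to 4.
A route of 4 moves exists: d2 → c2 → c3 → c4 → d4.
Since 4 matches that lower bound, it is optimal.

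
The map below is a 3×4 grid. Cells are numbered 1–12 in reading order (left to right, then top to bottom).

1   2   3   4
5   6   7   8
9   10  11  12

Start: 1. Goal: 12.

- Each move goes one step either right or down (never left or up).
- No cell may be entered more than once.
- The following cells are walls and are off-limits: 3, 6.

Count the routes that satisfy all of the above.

1

A right/down-only route from 1 to 12 makes exactly 2 down-moves and 3 right-moves in some order.
With no other constraints that would be C(5,2) = 10 routes.
Subtract routes through each blocked cell (inclusion–exclusion for overlaps): − through 3: 3 − through 6: 6 → 1.
That gives 1 route.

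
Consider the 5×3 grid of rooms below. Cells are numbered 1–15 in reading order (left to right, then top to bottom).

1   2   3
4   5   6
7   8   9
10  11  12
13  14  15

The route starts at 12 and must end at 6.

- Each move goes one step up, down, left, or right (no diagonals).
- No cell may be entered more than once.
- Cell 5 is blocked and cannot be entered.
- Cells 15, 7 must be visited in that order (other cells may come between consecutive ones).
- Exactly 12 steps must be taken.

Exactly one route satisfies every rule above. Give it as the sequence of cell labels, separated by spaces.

12 15 14 13 10 11 8 7 4 1 2 3 6

The waypoints must appear in the order 15, 7, with no cell reused.
Route from 12: down to 15, 2× left (reaching 13), up to 10, right to 11, up to 8, left to 7, 2× up (reaching 1), 2× right (reaching 3), down to 6 — 12 moves in all.
Check: order respected (15 at step 1, 7 at step 7); 12 moves as required.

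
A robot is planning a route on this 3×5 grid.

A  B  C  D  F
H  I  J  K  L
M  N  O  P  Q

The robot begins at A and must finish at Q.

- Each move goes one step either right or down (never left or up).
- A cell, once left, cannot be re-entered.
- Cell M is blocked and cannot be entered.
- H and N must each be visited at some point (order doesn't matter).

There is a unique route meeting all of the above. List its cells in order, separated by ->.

A -> H -> I -> N -> O -> P -> Q

Moves only go right or down, so the column and row indices never decrease.
Route from A: down 1 to H, right 1 to I, down 1 to N, right 3 to Q — 6 moves in all.
Check: all required cells visited.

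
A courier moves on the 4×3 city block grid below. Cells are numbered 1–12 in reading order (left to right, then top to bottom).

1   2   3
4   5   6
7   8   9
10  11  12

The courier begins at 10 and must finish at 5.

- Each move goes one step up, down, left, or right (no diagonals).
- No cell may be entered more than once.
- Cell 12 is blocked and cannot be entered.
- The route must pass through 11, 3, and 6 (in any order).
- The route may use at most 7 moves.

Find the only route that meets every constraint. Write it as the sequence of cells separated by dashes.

10 - 11 - 8 - 9 - 6 - 3 - 2 - 5

The budget equals the shortest possible length, so every move has to be on a shortest route through the required cells.
Route from 10: right 1 to 11, up 1 to 8, right 1 to 9, up 2 to 3, left 1 to 2, down 1 to 5 — 7 moves in all.
Check: all required cells visited; 7 ≤ 7 moves.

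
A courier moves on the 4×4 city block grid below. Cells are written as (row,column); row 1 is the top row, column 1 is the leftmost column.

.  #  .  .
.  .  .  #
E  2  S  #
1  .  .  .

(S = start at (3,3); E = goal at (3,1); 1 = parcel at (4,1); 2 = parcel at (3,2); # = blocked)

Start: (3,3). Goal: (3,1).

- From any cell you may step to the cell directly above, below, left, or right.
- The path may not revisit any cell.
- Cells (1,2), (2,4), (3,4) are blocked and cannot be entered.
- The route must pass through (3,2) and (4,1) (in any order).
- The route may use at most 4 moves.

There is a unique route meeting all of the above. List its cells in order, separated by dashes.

The budget equals the shortest possible length, so every move has to be on a shortest route through the required cells.
Route from (3,3): left 1 to (3,2), down 1 to (4,2), left 1 to (4,1), up 1 to (3,1) — 4 moves in all.
Check: all required cells visited; 4 ≤ 4 moves.

(3,3) - (3,2) - (4,2) - (4,1) - (3,1)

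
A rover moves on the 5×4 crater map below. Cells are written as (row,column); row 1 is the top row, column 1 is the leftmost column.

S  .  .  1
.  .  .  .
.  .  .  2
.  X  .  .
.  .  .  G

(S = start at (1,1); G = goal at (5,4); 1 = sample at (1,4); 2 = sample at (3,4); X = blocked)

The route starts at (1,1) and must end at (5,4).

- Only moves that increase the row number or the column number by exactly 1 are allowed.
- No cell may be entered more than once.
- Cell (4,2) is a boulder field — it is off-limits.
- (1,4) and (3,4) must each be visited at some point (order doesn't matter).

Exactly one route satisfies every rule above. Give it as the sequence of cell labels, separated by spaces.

(1,1) (1,2) (1,3) (1,4) (2,4) (3,4) (4,4) (5,4)

Moves only go right or down, so the column and row indices never decrease.
Route from (1,1): 3× right (reaching (1,4)), 4× down (reaching (5,4)) — 7 moves in all.
Check: all required cells visited.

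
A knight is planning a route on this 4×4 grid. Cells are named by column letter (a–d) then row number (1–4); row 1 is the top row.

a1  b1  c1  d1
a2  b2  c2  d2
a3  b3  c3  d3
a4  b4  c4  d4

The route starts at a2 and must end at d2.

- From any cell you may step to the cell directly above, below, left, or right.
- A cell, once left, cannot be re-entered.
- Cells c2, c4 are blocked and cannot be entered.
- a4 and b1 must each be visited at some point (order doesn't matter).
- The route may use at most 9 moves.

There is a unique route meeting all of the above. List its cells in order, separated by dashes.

a2 - a3 - a4 - b4 - b3 - b2 - b1 - c1 - d1 - d2

Any route must reach a4 and b1 and still end at d2 within 9 moves, so the order of the required stops is forced.
Route from a2: down 2 to a4, right 1 to b4, up 3 to b1, right 2 to d1, down 1 to d2 — 9 moves in all.
Check: all required cells visited; 9 ≤ 9 moves.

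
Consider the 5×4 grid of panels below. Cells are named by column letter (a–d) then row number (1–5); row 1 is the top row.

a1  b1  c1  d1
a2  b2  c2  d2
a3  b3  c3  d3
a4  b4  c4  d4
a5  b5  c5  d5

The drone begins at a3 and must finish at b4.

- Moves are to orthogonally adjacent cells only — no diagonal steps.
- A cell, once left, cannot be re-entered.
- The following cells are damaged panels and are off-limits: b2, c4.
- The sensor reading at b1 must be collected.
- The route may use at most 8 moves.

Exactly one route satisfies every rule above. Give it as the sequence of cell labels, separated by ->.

a3 -> a2 -> a1 -> b1 -> c1 -> c2 -> c3 -> b3 -> b4

The 8-move cap with required stops at b1 leaves no slack for detours.
Route from a3: 2× up (reaching a1), 2× right (reaching c1), 2× down (reaching c3), left to b3, down to b4 — 8 moves in all.
Check: all required cells visited; 8 ≤ 8 moves.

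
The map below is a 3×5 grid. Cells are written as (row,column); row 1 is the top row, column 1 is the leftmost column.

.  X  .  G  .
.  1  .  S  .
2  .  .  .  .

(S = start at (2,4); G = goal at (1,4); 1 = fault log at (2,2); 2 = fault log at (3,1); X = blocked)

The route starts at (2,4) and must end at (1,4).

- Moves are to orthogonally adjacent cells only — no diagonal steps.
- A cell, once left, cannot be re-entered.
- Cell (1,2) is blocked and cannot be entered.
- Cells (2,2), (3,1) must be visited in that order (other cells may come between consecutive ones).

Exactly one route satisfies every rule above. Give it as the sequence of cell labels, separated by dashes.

(2,4) - (2,3) - (2,2) - (2,1) - (3,1) - (3,2) - (3,3) - (3,4) - (3,5) - (2,5) - (1,5) - (1,4)

The waypoints must appear in the order (2,2), (3,1), with no cell reused.
Route from (2,4): left 3 to (2,1), down 1 to (3,1), right 4 to (3,5), up 2 to (1,5), left 1 to (1,4) — 11 moves in all.
Check: order respected (1 at step 2, 2 at step 4).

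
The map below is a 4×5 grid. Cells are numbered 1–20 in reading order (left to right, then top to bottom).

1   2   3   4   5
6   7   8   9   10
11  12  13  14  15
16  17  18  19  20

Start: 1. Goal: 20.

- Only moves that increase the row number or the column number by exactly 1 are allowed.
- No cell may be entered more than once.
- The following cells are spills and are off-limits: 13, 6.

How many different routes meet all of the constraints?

A right/down-only route from 1 to 20 makes exactly 3 down-moves and 4 right-moves in some order.
With no other constraints that would be C(7,3) = 35 routes.
Subtract routes through each blocked cell (inclusion–exclusion for overlaps): − through 6: 15 − through 13: 18 + through 6&13: 9 → 11.
That gives 11 routes.

11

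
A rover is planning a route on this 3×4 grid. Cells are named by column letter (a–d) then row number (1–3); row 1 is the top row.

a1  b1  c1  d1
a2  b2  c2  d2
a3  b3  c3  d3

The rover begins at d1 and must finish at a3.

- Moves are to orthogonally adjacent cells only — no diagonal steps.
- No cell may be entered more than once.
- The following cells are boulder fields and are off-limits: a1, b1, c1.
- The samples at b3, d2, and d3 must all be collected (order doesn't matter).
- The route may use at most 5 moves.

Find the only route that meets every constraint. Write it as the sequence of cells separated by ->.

d1 -> d2 -> d3 -> c3 -> b3 -> a3

The 5-move cap with required stops at b3, d2, d3 leaves no slack for detours.
Route from d1: 2× down (reaching d3), 3× left (reaching a3) — 5 moves in all.
Check: all required cells visited; 5 ≤ 5 moves.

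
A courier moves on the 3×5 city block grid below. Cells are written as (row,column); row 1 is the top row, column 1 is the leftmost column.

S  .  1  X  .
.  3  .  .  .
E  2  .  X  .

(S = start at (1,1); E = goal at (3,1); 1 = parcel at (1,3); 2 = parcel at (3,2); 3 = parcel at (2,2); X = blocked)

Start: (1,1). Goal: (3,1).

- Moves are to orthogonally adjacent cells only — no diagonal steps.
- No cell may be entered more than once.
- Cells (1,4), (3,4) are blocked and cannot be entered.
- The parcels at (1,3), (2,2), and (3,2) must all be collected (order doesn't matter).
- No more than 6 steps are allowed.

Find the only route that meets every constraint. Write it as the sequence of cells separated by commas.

The 6-move cap with required stops at (1,3), (2,2), (3,2) leaves no slack for detours.
Route from (1,1): right 2 to (1,3), down 1 to (2,3), left 1 to (2,2), down 1 to (3,2), left 1 to (3,1) — 6 moves in all.
Check: all required cells visited; 6 ≤ 6 moves.

(1,1), (1,2), (1,3), (2,3), (2,2), (3,2), (3,1)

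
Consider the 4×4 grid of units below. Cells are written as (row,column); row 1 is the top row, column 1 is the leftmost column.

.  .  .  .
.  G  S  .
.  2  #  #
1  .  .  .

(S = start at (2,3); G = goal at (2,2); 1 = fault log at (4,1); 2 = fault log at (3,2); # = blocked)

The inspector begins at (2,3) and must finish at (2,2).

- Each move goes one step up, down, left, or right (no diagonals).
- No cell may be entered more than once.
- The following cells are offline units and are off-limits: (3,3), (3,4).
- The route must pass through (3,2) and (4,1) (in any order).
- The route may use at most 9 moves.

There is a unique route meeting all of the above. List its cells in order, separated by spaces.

(2,3) (1,3) (1,2) (1,1) (2,1) (3,1) (4,1) (4,2) (3,2) (2,2)

Any route must reach (3,2) and (4,1) and still end at (2,2) within 9 moves, so the order of the required stops is forced.
Route from (2,3): up to (1,3), 2× left (reaching (1,1)), 3× down (reaching (4,1)), right to (4,2), 2× up (reaching (2,2)) — 9 moves in all.
Check: all required cells visited; 9 ≤ 9 moves.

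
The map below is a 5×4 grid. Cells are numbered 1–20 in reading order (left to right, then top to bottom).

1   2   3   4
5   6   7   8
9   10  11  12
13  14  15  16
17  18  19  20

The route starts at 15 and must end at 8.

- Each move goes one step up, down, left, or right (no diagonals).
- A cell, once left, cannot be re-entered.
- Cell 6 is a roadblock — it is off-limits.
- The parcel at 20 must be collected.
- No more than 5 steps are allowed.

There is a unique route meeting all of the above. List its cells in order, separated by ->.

Any route must reach 20 and still end at 8 within 5 moves, so the order of the required stops is forced.
Route from 15: down to 19, right to 20, 3× up (reaching 8) — 5 moves in all.
Check: all required cells visited; 5 ≤ 5 moves.

15 -> 19 -> 20 -> 16 -> 12 -> 8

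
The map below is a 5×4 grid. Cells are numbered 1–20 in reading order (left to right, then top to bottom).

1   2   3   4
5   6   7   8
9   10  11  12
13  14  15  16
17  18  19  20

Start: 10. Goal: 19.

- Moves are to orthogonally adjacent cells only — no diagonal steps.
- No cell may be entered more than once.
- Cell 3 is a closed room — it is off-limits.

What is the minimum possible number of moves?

The Manhattan distance from 10 to 19 is |3−5| + |2−3| = 3, so at least 3 moves are needed.
A route of 3 moves achieves this: 10 → 14 → 18 → 19.
Since 3 matches the lower bound, it is optimal.

3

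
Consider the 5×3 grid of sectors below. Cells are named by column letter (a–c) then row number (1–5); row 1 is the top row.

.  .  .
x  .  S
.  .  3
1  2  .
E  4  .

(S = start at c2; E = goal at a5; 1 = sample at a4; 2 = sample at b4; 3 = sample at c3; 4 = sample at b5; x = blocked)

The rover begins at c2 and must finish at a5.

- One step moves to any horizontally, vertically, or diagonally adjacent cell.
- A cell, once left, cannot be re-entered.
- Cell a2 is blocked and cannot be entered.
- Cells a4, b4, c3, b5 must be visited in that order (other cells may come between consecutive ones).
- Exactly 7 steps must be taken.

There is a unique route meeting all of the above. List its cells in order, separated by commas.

c2, b3, a4, b4, c3, c4, b5, a5

The waypoints must appear in the order a4, b4, c3, b5, with no cell reused.
Route from c2: down-left 2 to a4, right 1 to b4, up-right 1 to c3, down 1 to c4, down-left 1 to b5, left 1 to a5 — 7 moves in all.
Check: order respected (1 at step 2, 2 at step 3, 3 at step 4, 4 at step 6); 7 moves as required.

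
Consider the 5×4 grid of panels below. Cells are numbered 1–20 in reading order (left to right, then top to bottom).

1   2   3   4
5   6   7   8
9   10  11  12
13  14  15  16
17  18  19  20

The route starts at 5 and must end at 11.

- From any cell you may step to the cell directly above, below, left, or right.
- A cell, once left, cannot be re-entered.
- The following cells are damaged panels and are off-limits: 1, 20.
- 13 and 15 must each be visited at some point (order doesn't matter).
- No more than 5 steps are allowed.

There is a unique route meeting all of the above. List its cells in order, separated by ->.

Any route must reach 13 and 15 and still end at 11 within 5 moves, so the order of the required stops is forced.
Route from 5: down 2 to 13, right 2 to 15, up 1 to 11 — 5 moves in all.
Check: all required cells visited; 5 ≤ 5 moves.

5 -> 9 -> 13 -> 14 -> 15 -> 11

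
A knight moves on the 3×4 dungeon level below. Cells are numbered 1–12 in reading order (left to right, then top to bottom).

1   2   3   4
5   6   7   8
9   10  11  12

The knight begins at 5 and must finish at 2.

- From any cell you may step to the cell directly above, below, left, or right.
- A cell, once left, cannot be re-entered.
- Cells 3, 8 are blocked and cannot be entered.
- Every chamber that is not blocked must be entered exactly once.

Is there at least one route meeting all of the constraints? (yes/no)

Cell 12 has only one open neighbour but is neither the start nor the goal, so a Hamiltonian route would have to both enter and leave it through the same neighbour — impossible without revisiting.

no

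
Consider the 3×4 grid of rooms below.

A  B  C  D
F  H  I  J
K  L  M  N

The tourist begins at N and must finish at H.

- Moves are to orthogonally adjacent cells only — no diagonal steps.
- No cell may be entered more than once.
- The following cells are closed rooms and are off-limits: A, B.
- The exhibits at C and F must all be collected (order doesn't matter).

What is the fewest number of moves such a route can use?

Any route passes through C and F in some order between N and H. Summing Manhattan distances along each leg and taking the cheapest ordering (N → C → F → H) gives a lower bound of 3 + 3 + 1 = 7 moves.
The shortest route satisfying every rule uses 9 moves: N → J → D → C → I → M → L → K → F → H.
The bound of 7 isn't tight here; checking systematically, no route of length 7 through 8 satisfies every constraint, so 9 is the minimum.

9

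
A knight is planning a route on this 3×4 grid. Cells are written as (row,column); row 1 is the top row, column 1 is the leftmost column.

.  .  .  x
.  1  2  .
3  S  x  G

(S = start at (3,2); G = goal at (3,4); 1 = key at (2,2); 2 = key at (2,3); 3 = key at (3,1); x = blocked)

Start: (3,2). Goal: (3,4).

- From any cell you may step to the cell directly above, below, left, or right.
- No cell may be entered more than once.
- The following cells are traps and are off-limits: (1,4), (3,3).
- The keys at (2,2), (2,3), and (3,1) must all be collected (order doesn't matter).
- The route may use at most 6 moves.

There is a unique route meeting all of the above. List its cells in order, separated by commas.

(3,2), (3,1), (2,1), (2,2), (2,3), (2,4), (3,4)

The 6-move cap with required stops at (2,2), (2,3), (3,1) leaves no slack for detours.
Route from (3,2): left 1 to (3,1), up 1 to (2,1), right 3 to (2,4), down 1 to (3,4) — 6 moves in all.
Check: all required cells visited; 6 ≤ 6 moves.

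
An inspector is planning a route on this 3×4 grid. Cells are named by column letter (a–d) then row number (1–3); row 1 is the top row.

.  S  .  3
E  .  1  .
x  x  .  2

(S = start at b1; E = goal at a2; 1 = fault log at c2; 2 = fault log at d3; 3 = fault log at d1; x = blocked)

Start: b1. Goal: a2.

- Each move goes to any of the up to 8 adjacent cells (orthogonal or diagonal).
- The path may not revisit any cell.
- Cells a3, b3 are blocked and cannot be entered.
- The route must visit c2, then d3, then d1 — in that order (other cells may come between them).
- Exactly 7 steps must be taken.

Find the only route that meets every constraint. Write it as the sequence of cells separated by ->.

b1 -> c2 -> d3 -> d2 -> d1 -> c1 -> b2 -> a2

The waypoints must appear in the order c2, d3, d1, with no cell reused.
Route from b1: 2× down-right (reaching d3), 2× up (reaching d1), left to c1, down-left to b2, left to a2 — 7 moves in all.
Check: order respected (1 at step 1, 2 at step 2, 3 at step 4); 7 moves as required.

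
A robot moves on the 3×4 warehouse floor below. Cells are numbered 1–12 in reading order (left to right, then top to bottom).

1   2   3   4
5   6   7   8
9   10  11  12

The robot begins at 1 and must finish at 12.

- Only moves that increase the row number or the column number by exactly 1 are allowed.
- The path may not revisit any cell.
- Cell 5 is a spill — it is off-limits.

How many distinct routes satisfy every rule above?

A right/down-only route from 1 to 12 makes exactly 2 down-moves and 3 right-moves in some order.
With no other constraints that would be C(5,2) = 10 routes.
Subtract routes through each blocked cell (inclusion–exclusion for overlaps): − through 5: 4 → 6.
That gives 6 routes.

6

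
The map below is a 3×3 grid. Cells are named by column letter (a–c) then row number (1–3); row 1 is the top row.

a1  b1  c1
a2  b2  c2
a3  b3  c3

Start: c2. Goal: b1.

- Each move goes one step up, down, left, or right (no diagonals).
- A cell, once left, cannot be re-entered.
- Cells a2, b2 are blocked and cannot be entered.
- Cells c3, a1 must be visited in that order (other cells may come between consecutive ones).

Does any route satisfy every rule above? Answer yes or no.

no

a1 must be visited but has only one open neighbour (b1), and it is neither the start nor the goal — the route would have to enter and leave through b1, re-entering it.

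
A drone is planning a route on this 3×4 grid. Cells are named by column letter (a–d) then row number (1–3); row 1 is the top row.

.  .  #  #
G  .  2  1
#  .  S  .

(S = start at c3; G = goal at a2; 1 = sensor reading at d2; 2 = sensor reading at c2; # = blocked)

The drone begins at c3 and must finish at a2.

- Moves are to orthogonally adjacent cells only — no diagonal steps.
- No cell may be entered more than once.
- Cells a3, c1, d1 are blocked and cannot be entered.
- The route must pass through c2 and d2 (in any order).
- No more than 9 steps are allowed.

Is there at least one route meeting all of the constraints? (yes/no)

yes

One route that works: c3 → d3 → d2 → c2 → b2 → a2.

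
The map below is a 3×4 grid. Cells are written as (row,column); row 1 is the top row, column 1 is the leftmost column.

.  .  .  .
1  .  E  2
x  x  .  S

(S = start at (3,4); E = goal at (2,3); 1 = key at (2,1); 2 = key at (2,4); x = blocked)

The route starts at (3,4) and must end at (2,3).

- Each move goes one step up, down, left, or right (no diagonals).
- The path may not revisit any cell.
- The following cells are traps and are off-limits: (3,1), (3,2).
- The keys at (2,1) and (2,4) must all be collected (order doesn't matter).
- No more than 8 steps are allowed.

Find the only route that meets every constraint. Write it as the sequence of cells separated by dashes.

The 8-move cap with required stops at (2,1), (2,4) leaves no slack for detours.
Route from (3,4): 2× up (reaching (1,4)), 3× left (reaching (1,1)), down to (2,1), 2× right (reaching (2,3)) — 8 moves in all.
Check: all required cells visited; 8 ≤ 8 moves.

(3,4) - (2,4) - (1,4) - (1,3) - (1,2) - (1,1) - (2,1) - (2,2) - (2,3)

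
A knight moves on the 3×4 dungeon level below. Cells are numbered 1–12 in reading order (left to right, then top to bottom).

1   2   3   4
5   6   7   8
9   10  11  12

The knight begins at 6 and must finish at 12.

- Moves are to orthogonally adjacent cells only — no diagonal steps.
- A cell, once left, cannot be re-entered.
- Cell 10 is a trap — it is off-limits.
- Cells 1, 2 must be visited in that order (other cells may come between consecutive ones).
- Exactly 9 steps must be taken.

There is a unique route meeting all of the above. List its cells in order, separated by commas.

The waypoints must appear in the order 1, 2, with no cell reused.
Route from 6: left to 5, up to 1, 3× right (reaching 4), down to 8, left to 7, down to 11, right to 12 — 9 moves in all.
Check: order respected (1 at step 2, 2 at step 3); 9 moves as required.

6, 5, 1, 2, 3, 4, 8, 7, 11, 12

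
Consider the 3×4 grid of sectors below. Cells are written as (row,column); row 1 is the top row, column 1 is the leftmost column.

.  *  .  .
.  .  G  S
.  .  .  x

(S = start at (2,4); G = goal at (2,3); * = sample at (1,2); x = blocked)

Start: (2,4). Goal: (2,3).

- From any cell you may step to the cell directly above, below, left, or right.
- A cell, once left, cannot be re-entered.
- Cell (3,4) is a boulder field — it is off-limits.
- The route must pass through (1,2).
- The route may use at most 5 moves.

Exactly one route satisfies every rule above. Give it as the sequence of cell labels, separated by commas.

(2,4), (1,4), (1,3), (1,2), (2,2), (2,3)

Any route must reach (1,2) and still end at (2,3) within 5 moves, so the order of the required stops is forced.
Route from (2,4): up to (1,4), 2× left (reaching (1,2)), down to (2,2), right to (2,3) — 5 moves in all.
Check: all required cells visited; 5 ≤ 5 moves.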